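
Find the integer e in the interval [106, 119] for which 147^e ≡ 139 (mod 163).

Compute 147^106 mod 163 = 83, then multiply by 147 repeatedly:
  147^106=83  147^107=139
Found 139 at exponent 107.

107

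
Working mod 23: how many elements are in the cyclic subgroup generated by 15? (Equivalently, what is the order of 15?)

22

The order of 15 must divide p − 1 = 22 = 2 · 11.
Divisors: 1, 2, 11, 22.
Check each in increasing order: 15^1 ≡ 15;  15^2 ≡ 18;  15^11 ≡ 22;  15^22 ≡ 1.
Smallest exponent giving 1 is 22.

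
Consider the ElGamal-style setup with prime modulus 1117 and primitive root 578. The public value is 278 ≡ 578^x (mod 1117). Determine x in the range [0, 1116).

971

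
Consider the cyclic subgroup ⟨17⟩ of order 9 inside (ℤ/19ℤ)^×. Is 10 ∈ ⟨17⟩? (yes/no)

10 ∈ ⟨17⟩ iff 10^9 ≡ 1 (mod 19), since |⟨17⟩| = 9.
10^9 mod 19 = 18.
Since 18 ≠ 1, 10 does not lie in the subgroup.

no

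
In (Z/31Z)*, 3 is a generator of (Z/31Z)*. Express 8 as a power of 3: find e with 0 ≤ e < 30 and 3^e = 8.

Successive powers of 3 modulo 31:
  3^0=1  3^1=3  3^2=9  3^3=27  3^4=19  3^5=26
  3^6=16  3^7=17  3^8=20  3^9=29  3^10=25  3^11=13
  3^12=8
So 3^12 ≡ 8 (mod 31), giving e = 12.

12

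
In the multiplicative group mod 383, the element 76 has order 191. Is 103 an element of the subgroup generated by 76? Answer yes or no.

yes

103 ∈ ⟨76⟩ iff 103^191 ≡ 1 (mod 383), since |⟨76⟩| = 191.
103^191 mod 383 = 1.
Since 1 = 1, 103 lies in the subgroup.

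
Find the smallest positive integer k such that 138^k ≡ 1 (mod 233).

232

The order of 138 must divide p − 1 = 232 = 2^3 · 29.
Divisors: 1, 2, 4, 8, 29, 58, 116, 232.
Check each in increasing order: 138^1 ≡ 138;  138^2 ≡ 171;  138^4 ≡ 116;  138^8 ≡ 175;  138^29 ≡ 221;  138^58 ≡ 144;  138^116 ≡ 232;  138^232 ≡ 1.
Smallest exponent giving 1 is 232.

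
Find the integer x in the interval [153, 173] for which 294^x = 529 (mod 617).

Compute 294^153 mod 617 = 93, then multiply by 294 repeatedly:
  294^153=93  294^154=194  294^155=272  294^156=375  294^157=424
  294^158=22  294^159=298  294^160=615  294^161=29  294^162=505
  294^163=390  294^164=515  294^165=245  294^166=458  294^167=146
  294^168=351  294^169=155  294^170=529
Found 529 at exponent 170.

170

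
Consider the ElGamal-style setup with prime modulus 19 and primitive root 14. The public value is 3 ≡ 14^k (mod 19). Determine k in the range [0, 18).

7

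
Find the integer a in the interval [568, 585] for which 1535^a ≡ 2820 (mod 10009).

569

Compute 1535^568 mod 10009 = 7044, then multiply by 1535 repeatedly:
  1535^568=7044  1535^569=2820
Found 2820 at exponent 569.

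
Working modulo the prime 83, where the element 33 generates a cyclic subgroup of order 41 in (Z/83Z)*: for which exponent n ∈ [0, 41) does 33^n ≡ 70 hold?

26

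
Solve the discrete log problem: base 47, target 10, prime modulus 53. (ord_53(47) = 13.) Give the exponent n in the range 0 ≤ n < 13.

7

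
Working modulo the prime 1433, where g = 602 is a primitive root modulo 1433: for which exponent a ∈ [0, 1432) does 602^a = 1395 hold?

1339

Baby-step giant-step with m = ceil(sqrt(1432)) = 38.
Baby table (602^j mod 1433 for j=0..37):
  0:1  1:602  2:1288  3:123  4:963  5:794  6:799  7:943
  8:218  9:833  10:1349  11:1020  12:716  13:1132  14:789  15:655
  16:235  17:1036  18:317  19:245  20:1324  21:300  22:42  23:923
  24:1075  25:867  26:322  27:389  28:599  29:915  30:558  31:594
  32:771  33:1283  34:1412  35:255  36:179  37:283
Giant step factor: 602^(-38) ≡ 89 (mod 1433).
Scan 1395·89^i mod 1433 for i = 0, 1, …:
  i=0: 1395   i=1: 917   i=2: 1365   i=3: 1113
  i=4: 180   i=5: 257   i=6: 1378   i=7: 837
  i=8: 1410   i=9: 819     …   i=34: 589
  i=35: 833
Match at i=35, j=9: a = 35·38 + 9 = 1339.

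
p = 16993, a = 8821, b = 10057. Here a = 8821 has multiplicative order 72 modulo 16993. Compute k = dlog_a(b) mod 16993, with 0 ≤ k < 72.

Baby-step giant-step with m = ceil(sqrt(72)) = 9.
Baby table (8821^j mod 16993 for j=0..8):
  0:1  1:8821  2:16087  3:11877  4:5172  5:13000  6:4236  7:15142
  8:2602
Giant step factor: 8821^(-9) ≡ 2167 (mod 16993).
Scan 10057·2167^i mod 16993 for i = 0, 1, …:
  i=0: 10057   i=1: 8493   i=2: 912   i=3: 5116
  i=4: 6936   i=5: 8500   i=6: 16081   i=7: 11877
Match at i=7, j=3: k = 7·9 + 3 = 66.

66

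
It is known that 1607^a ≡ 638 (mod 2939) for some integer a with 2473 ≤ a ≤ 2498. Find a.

Compute 1607^2473 mod 2939 = 1161, then multiply by 1607 repeatedly:
  1607^2473=1161  1607^2474=2401  1607^2475=2439  1607^2476=1786  1607^2477=1638
  1607^2478=1861  1607^2479=1664  1607^2480=2497  1607^2481=944  1607^2482=484
  1607^2483=1892  1607^2484=1518  1607^2485=56  1607^2486=1822  1607^2487=710
  1607^2488=638
Found 638 at exponent 2488.

2488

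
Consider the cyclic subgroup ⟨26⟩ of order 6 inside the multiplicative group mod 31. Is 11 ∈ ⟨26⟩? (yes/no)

no

11 ∈ ⟨26⟩ iff 11^6 ≡ 1 (mod 31), since |⟨26⟩| = 6.
11^6 mod 31 = 4.
Since 4 ≠ 1, 11 does not lie in the subgroup.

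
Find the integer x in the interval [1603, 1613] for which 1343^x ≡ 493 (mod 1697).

1610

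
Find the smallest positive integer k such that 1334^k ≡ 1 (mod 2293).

191

The order of 1334 must divide p − 1 = 2292 = 2^2 · 3 · 191.
Divisors: 1, 2, 3, 4, 6, 12, 191, 382, 573, 764, 1146, 2292.
Check each in increasing order: 1334^1 ≡ 1334;  1334^2 ≡ 188;  1334^3 ≡ 855;  1334^4 ≡ 949;  1334^6 ≡ 1851;  1334^12 ≡ 459;  1334^191 ≡ 1.
Smallest exponent giving 1 is 191.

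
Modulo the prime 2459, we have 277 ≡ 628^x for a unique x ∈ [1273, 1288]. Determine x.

Compute 628^1273 mod 2459 = 963, then multiply by 628 repeatedly:
  628^1273=963  628^1274=2309  628^1275=1701  628^1276=1022  628^1277=17
  628^1278=840  628^1279=1294  628^1280=1162  628^1281=1872  628^1282=214
  628^1283=1606  628^1284=378  628^1285=1320  628^1286=277
Found 277 at exponent 1286.

1286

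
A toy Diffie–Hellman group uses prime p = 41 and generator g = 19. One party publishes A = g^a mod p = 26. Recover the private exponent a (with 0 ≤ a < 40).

33

Successive powers of 19 modulo 41:
  19^0=1  19^1=19  19^2=33  19^3=12  19^4=23  19^5=27
  19^6=21  19^7=30  19^8=37  19^9=6  19^10=32  19^11=34
  19^12=31  19^13=15  19^14=39  19^15=3  19^16=16  19^17=17
  19^18=36  19^19=28  19^20=40  19^21=22  19^22=8  19^23=29
  19^24=18  19^25=14  19^26=20  19^27=11  19^28=4  19^29=35
  19^30=9  19^31=7  19^32=10  19^33=26
So 19^33 ≡ 26 (mod 41), giving a = 33.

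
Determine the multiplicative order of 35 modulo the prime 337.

The order of 35 must divide p − 1 = 336 = 2^4 · 3 · 7.
Divisors: 1, 2, 3, 4, 6, 7, 8, 12, 14, 16, 21, 24, 28, 42, 48, 56, 84, 112, 168, 336.
Check each in increasing order: 35^1 ≡ 35;  35^2 ≡ 214;  35^3 ≡ 76;  35^4 ≡ 301;  35^6 ≡ 47;  35^7 ≡ 297;  35^8 ≡ 285;  35^12 ≡ 187;  35^14 ≡ 252;  35^16 ≡ 8;  35^21 ≡ 30;  35^24 ≡ 258;  35^28 ≡ 148;  35^42 ≡ 226;  35^48 ≡ 175;  35^56 ≡ 336;  35^84 ≡ 189;  35^112 ≡ 1.
Smallest exponent giving 1 is 112.

112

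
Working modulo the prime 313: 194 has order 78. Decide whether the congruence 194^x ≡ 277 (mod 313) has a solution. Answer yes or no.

277 ∈ ⟨194⟩ iff 277^78 ≡ 1 (mod 313), since |⟨194⟩| = 78.
277^78 mod 313 = 1.
Since 1 = 1, 277 lies in the subgroup.

yes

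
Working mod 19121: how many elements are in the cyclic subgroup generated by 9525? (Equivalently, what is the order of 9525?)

The order of 9525 must divide p − 1 = 19120 = 2^4 · 5 · 239.
Divisors: 1, 2, 4, 5, 8, 10, 16, 20, 40, 80, 239, 478, 956, 1195, 1912, 2390, 3824, 4780, 9560, 19120.
Check each in increasing order: 9525^1 ≡ 9525;  9525^2 ≡ 15601;  9525^4 ≡ 19113;  9525^5 ≡ 284;  9525^8 ≡ 64;  9525^10 ≡ 4172;  9525^16 ≡ 4096;  9525^20 ≡ 5474;  9525^40 ≡ 2069;  9525^80 ≡ 16778;  9525^239 ≡ 12126;  9525^478 ≡ 18507;  9525^956 ≡ 13697;  9525^1195 ≡ 4816;  9525^1912 ≡ 11678;  9525^2390 ≡ 83;  9525^3824 ≡ 4712;  9525^4780 ≡ 6889;  9525^9560 ≡ 19120;  9525^19120 ≡ 1.
Smallest exponent giving 1 is 19120.

19120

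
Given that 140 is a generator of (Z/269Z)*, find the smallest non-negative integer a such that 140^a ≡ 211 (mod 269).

Baby-step giant-step with m = ceil(sqrt(268)) = 17.
Baby table (140^j mod 269 for j=0..16):
  0:1  1:140  2:232  3:200  4:24  5:132  6:188  7:227
  8:38  9:209  10:208  11:68  12:105  13:174  14:150  15:18
  16:99
Giant step factor: 140^(-17) ≡ 145 (mod 269).
Scan 211·145^i mod 269 for i = 0, 1, …:
  i=0: 211   i=1: 198   i=2: 196   i=3: 175
  i=4: 89   i=5: 262   i=6: 61   i=7: 237
  i=8: 202   i=9: 238     …   i=13: 247
  i=14: 38
Match at i=14, j=8: a = 14·17 + 8 = 246.

246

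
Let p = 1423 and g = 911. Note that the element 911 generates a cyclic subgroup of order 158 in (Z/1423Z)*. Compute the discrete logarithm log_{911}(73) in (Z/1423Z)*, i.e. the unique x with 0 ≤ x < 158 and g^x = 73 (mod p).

Baby-step giant-step with m = ceil(sqrt(158)) = 13.
Baby table (911^j mod 1423 for j=0..12):
  0:1  1:911  2:312  3:1055  4:580  5:447  6:239  7:10
  8:572  9:274  10:589  11:108  12:201
Giant step factor: 911^(-13) ≡ 621 (mod 1423).
Scan 73·621^i mod 1423 for i = 0, 1, …:
  i=0: 73   i=1: 1220   i=2: 584   i=3: 1222
  i=4: 403   i=5: 1238   i=6: 378   i=7: 1366
  i=8: 178   i=9: 967   i=10: 1
Match at i=10, j=0: x = 10·13 + 0 = 130.

130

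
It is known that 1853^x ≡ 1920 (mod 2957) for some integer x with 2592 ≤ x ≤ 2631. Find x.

Compute 1853^2592 mod 2957 = 2280, then multiply by 1853 repeatedly:
  1853^2592=2280  1853^2593=2244  1853^2594=590  1853^2595=2137  1853^2596=438
  1853^2597=1396  1853^2598=2370  1853^2599=465  1853^2600=1158  1853^2601=1949
  1853^2602=1000  1853^2603=1918  1853^2604=2697  1853^2605=211  1853^2606=659
  1853^2607=2843  1853^2608=1662  1853^2609=1449  1853^2610=41  1853^2611=2048
  1853^2612=1113  1853^2613=1360  1853^2614=716  1853^2615=2012  1853^2616=2416
  1853^2617=2907  1853^2618=1974  1853^2619=13  1853^2620=433  1853^2621=1002
  1853^2622=2667  1853^2623=804  1853^2624=2441  1853^2625=1920
Found 1920 at exponent 2625.

2625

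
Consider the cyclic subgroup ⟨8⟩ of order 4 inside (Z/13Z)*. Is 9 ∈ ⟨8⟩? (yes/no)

no

⟨8⟩ has order 4; its elements mod 13 are {1, 5, 8, 12}.
9 is not in this set.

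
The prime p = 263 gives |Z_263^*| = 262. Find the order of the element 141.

262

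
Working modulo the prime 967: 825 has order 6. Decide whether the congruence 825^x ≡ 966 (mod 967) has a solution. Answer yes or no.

⟨825⟩ has order 6; its elements mod 967 are {1, 142, 143, 824, 825, 966}.
966 is in this set.

yes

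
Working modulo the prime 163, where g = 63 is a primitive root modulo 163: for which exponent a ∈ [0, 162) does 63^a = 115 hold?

Baby-step giant-step with m = ceil(sqrt(162)) = 13.
Baby table (63^j mod 163 for j=0..12):
  0:1  1:63  2:57  3:5  4:152  5:122  6:25  7:108
  8:121  9:125  10:51  11:116  12:136
Giant step factor: 63^(-13) ≡ 101 (mod 163).
Scan 115·101^i mod 163 for i = 0, 1, …:
  i=0: 115   i=1: 42   i=2: 4   i=3: 78
  i=4: 54   i=5: 75   i=6: 77   i=7: 116
Match at i=7, j=11: a = 7·13 + 11 = 102.

102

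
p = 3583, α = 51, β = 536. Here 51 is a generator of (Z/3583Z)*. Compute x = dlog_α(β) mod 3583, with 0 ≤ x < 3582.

2426

Baby-step giant-step with m = ceil(sqrt(3582)) = 60.
Baby table (51^j mod 3583 for j=0..59):
  0:1  1:51  2:2601  3:80  4:497  5:266  6:2817  7:347
  8:3365  9:3214  10:2679  11:475  12:2727  13:2923  14:2170  15:3180
  16:945  17:1616  18:7  19:357  20:292  21:560  22:3479  23:1862
  24:1804  25:2429  26:2057  27:1000  28:838  29:3325  30:1174  31:2546
  32:858  33:762  34:3032  35:563  36:49  37:2499  38:2044  39:337
  40:2855  41:2285  42:1879  43:2671  44:67  45:3417  46:2283  47:1777
  48:1052  49:3490  50:2423  51:1751  52:3309  53:358  54:343  55:3161
  56:3559  57:2359  58:2070  59:1663
Giant step factor: 51^(-60) ≡ 1480 (mod 3583).
Scan 536·1480^i mod 3583 for i = 0, 1, …:
  i=0: 536   i=1: 1437   i=2: 2041   i=3: 211
  i=4: 559   i=5: 3230   i=6: 678   i=7: 200
  i=8: 2194   i=9: 922     …   i=39: 488
  i=40: 2057
Match at i=40, j=26: x = 40·60 + 26 = 2426.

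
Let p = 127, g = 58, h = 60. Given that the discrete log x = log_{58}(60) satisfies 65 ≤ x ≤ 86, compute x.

Compute 58^65 mod 127 = 65, then multiply by 58 repeatedly:
  58^65=65  58^66=87  58^67=93  58^68=60
Found 60 at exponent 68.

68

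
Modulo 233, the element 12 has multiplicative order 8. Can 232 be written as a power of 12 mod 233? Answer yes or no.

yes

232 ∈ ⟨12⟩ iff 232^8 ≡ 1 (mod 233), since |⟨12⟩| = 8.
232^8 mod 233 = 1.
Since 1 = 1, 232 lies in the subgroup.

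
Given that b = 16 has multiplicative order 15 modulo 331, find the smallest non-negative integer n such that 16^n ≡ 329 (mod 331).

4

Successive powers of 16 modulo 331:
  16^0=1  16^1=16  16^2=256  16^3=124  16^4=329
So 16^4 ≡ 329 (mod 331), giving n = 4.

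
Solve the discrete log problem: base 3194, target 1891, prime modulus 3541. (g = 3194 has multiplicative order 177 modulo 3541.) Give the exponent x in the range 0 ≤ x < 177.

Baby-step giant-step with m = ceil(sqrt(177)) = 14.
Baby table (3194^j mod 3541 for j=0..13):
  0:1  1:3194  2:15  3:1877  4:225  5:3368  6:3375  7:946
  8:1051  9:26  10:1601  11:390  12:2769  13:2309
Giant step factor: 3194^(-14) ≡ 37 (mod 3541).
Scan 1891·37^i mod 3541 for i = 0, 1, …:
  i=0: 1891   i=1: 2688   i=2: 308   i=3: 773
  i=4: 273   i=5: 3019   i=6: 1932   i=7: 664
  i=8: 3322   i=9: 2520   i=10: 1174   i=11: 946
Match at i=11, j=7: x = 11·14 + 7 = 161.

161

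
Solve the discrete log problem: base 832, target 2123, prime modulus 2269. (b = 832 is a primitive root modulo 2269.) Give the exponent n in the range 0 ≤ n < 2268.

Baby-step giant-step with m = ceil(sqrt(2268)) = 48.
Baby table (832^j mod 2269 for j=0..47):
  0:1  1:832  2:179  3:1443  4:275  5:1900  6:1576  7:2019
  8:748  9:630  10:21  11:1589  12:1490  13:806  14:1237  15:1327
  16:1330  17:1557  18:2094  19:1885  20:441  21:1603  22:1793  23:1043
  24:1018  25:639  26:702  27:931  28:863  29:1012  30:185  31:1897
  32:1349  33:1482  34:957  35:2074  36:1128  37:1399  38:2240  39:831
  40:1616  41:1264  42:1101  43:1625  44:1945  45:443  46:998  47:2151
Giant step factor: 832^(-48) ≡ 2038 (mod 2269).
Scan 2123·2038^i mod 2269 for i = 0, 1, …:
  i=0: 2123   i=1: 1960   i=2: 1040   i=3: 274
  i=4: 238   i=5: 1747   i=6: 325   i=7: 2071
  i=8: 358   i=9: 1255     …   i=17: 1585
  i=18: 1443
Match at i=18, j=3: n = 18·48 + 3 = 867.

867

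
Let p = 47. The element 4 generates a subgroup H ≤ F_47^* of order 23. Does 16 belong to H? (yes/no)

16 ∈ ⟨4⟩ iff 16^23 ≡ 1 (mod 47), since |⟨4⟩| = 23.
16^23 mod 47 = 1.
Since 1 = 1, 16 lies in the subgroup.

yes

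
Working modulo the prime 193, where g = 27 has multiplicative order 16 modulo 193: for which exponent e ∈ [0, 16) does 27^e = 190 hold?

3

Successive powers of 27 modulo 193:
  27^0=1  27^1=27  27^2=150  27^3=190
So 27^3 ≡ 190 (mod 193), giving e = 3.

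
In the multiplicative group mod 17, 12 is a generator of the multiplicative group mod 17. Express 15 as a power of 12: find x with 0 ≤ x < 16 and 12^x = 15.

14

Successive powers of 12 modulo 17:
  12^0=1  12^1=12  12^2=8  12^3=11  12^4=13  12^5=3
  12^6=2  12^7=7  12^8=16  12^9=5  12^10=9  12^11=6
  12^12=4  12^13=14  12^14=15
So 12^14 ≡ 15 (mod 17), giving x = 14.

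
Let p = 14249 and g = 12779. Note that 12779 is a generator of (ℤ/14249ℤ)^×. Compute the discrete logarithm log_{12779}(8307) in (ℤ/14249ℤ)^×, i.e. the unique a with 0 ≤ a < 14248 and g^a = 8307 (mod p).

1460

Baby-step giant-step with m = ceil(sqrt(14248)) = 120.
Baby table (12779^j mod 14249 for j=0..119):
  0:1  1:12779  2:9301  3:6570  4:2922  5:7858  6:4679  7:4137
  8:2933  9:5937  10:7247  11:5162  12:6577  13:6881  14:1720  15:7922
  16:10342  17:943  18:10192  19:7708  20:11444  21:5389  22:614  23:9356
  24:11214  25:1513  26:12983  27:8650  28:8857  29:3796  30:5488  31:11823
  32:3970  33:6190  34:5811  35:7230  36:1654  37:5199  38:9183  39:9042
  40:2577  41:2044  42:1859  43:3078  44:6522  45:2237  46:3129  47:2797
  48:6371  49:10472  50:9329  51:8157  52:6868  53:6581  54:1001  55:10426
  56:5704  57:7781  58:3877  59:410  60:10007  61:8927  62:639  63:1104
  64:1506  65:9024  66:539  67:5614  68:11840  69:7478  70:7568  71:3509
  72:14157  73:6999  74:13497  75:8267  76:1907  77:3763  78:11251  79:4119
  80:895  81:9507  82:2979  83:9562  84:7623  85:8153  86:12748  87:12124
  88:3219  89:12987  90:2770  91:3314  92:1578  93:2927  94:508  95:8437
  96:8489  97:3294  98:2480  99:2144  100:11598  101:6993  102:8068  103:9457
  104:5234  105:480  106:6850  107:4543  108:4571  109:6158  110:10104  111:8827
  112:5149  113:11438  114:14209  115:1804  116:12683  117:7931  118:11361  119:13407
Giant step factor: 12779^(-120) ≡ 1971 (mod 14249).
Scan 8307·1971^i mod 14249 for i = 0, 1, …:
  i=0: 8307   i=1: 996   i=2: 11003   i=3: 14184
  i=4: 126   i=5: 6113   i=6: 8318   i=7: 8428
  i=8: 11503   i=9: 2254   i=10: 11195   i=11: 7893
  i=12: 11444
Match at i=12, j=20: a = 12·120 + 20 = 1460.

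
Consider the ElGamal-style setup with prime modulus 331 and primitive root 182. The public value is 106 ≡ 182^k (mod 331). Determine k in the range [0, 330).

57

Baby-step giant-step with m = ceil(sqrt(330)) = 19.
Baby table (182^j mod 331 for j=0..18):
  0:1  1:182  2:24  3:65  4:245  5:236  6:253  7:37
  8:114  9:226  10:88  11:128  12:126  13:93  14:45  15:246
  16:87  17:277  18:102
Giant step factor: 182^(-19) ≡ 201 (mod 331).
Scan 106·201^i mod 331 for i = 0, 1, …:
  i=0: 106   i=1: 122   i=2: 28   i=3: 1
Match at i=3, j=0: k = 3·19 + 0 = 57.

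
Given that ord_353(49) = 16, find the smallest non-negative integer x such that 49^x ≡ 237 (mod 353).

14

Successive powers of 49 modulo 353:
  49^0=1  49^1=49  49^2=283  49^3=100  49^4=311  49^5=60
  49^6=116  49^7=36  49^8=352  49^9=304  49^10=70  49^11=253
  49^12=42  49^13=293  49^14=237
So 49^14 ≡ 237 (mod 353), giving x = 14.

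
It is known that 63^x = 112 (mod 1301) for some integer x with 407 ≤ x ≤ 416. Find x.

415

Compute 63^407 mod 1301 = 995, then multiply by 63 repeatedly:
  63^407=995  63^408=237  63^409=620  63^410=30  63^411=589
  63^412=679  63^413=1145  63^414=580  63^415=112
Found 112 at exponent 415.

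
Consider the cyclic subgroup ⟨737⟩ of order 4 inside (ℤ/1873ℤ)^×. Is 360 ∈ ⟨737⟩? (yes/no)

no

⟨737⟩ has order 4; its elements mod 1873 are {1, 737, 1136, 1872}.
360 is not in this set.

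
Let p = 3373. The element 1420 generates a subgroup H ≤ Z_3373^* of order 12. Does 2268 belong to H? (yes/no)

yes

⟨1420⟩ has order 12; its elements mod 3373 are {1, 654, 655, 848, 1105, 1420, 1953, 2268, 2525, 2718, 2719, 3372}.
2268 is in this set.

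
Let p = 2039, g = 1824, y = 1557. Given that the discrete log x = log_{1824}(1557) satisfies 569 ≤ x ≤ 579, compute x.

576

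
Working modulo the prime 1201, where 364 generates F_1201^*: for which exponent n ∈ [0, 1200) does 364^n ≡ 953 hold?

25

Successive powers of 364 modulo 1201:
  364^0=1  364^1=364  364^2=386  364^3=1188  364^4=72  364^5=987
  364^6=169  364^7=265  364^8=380  364^9=205  364^10=158  364^11=1065
  364^12=938  364^13=348  364^14=567  364^15=1017  364^16=280  364^17=1036
  364^18=1191  364^19=1164  364^20=944  364^21=130  364^22=481  364^23=939
  364^24=712  364^25=953
So 364^25 ≡ 953 (mod 1201), giving n = 25.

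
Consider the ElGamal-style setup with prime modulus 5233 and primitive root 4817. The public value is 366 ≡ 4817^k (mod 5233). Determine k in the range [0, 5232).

4552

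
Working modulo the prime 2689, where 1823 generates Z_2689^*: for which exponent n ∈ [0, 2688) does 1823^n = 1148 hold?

Baby-step giant-step with m = ceil(sqrt(2688)) = 52.
Baby table (1823^j mod 2689 for j=0..51):
  0:1  1:1823  2:2414  3:1518  4:333  5:2034  6:2540  7:2651
  8:640  9:2383  10:1474  11:791  12:689  13:284  14:1444  15:2570
  16:872  17:457  18:2210  19:708  20:2653  21:1597  22:1833  23:1821
  24:1457  25:2068  26:2675  27:1368  28:1161  29:260  30:716  31:1103
  32:2086  33:532  34:1796  35:1595  36:876  37:2371  38:1110  39:1402
  40:1296  41:1666  42:1237  43:1669  44:1328  45:844  46:504  47:1843
  48:1228  49:1396  50:1114  51:627
Giant step factor: 1823^(-52) ≡ 1907 (mod 2689).
Scan 1148·1907^i mod 2689 for i = 0, 1, …:
  i=0: 1148   i=1: 390   i=2: 1566   i=3: 1572
  i=4: 2258   i=5: 917   i=6: 869   i=7: 759
  i=8: 731   i=9: 1115     …   i=50: 619
  i=51: 2651
Match at i=51, j=7: n = 51·52 + 7 = 2659.

2659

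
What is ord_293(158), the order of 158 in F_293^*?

146

The order of 158 must divide p − 1 = 292 = 2^2 · 73.
Divisors: 1, 2, 4, 73, 146, 292.
Check each in increasing order: 158^1 ≡ 158;  158^2 ≡ 59;  158^4 ≡ 258;  158^73 ≡ 292;  158^146 ≡ 1.
Smallest exponent giving 1 is 146.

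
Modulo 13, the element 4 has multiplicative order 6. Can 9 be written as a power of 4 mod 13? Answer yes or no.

yes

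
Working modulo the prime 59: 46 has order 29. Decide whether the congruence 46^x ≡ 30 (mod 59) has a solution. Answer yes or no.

30 ∈ ⟨46⟩ iff 30^29 ≡ 1 (mod 59), since |⟨46⟩| = 29.
30^29 mod 59 = 58.
Since 58 ≠ 1, 30 does not lie in the subgroup.

no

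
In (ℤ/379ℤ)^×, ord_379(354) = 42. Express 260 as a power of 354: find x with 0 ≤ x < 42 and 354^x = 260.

Baby-step giant-step with m = ceil(sqrt(42)) = 7.
Baby table (354^j mod 379 for j=0..6):
  0:1  1:354  2:246  3:293  4:255  5:68  6:195
Giant step factor: 354^(-7) ≡ 328 (mod 379).
Scan 260·328^i mod 379 for i = 0, 1, …:
  i=0: 260   i=1: 5   i=2: 124   i=3: 119
  i=4: 374   i=5: 255
Match at i=5, j=4: x = 5·7 + 4 = 39.

39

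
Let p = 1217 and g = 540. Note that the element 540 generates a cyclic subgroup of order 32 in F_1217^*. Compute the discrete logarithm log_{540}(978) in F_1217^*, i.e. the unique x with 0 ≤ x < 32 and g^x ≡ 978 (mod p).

12

Successive powers of 540 modulo 1217:
  540^0=1  540^1=540  540^2=737  540^3=21  540^4=387  540^5=873
  540^6=441  540^7=825  540^8=78  540^9=742  540^10=287  540^11=421
  540^12=978
So 540^12 ≡ 978 (mod 1217), giving x = 12.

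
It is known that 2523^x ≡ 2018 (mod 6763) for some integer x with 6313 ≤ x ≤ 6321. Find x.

Compute 2523^6313 mod 6763 = 500, then multiply by 2523 repeatedly:
  2523^6313=500  2523^6314=3582  2523^6315=2018
Found 2018 at exponent 6315.

6315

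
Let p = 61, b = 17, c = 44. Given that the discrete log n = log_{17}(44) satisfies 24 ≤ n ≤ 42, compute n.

31

Compute 17^24 mod 61 = 34, then multiply by 17 repeatedly:
  17^24=34  17^25=29  17^26=5  17^27=24  17^28=42
  17^29=43  17^30=60  17^31=44
Found 44 at exponent 31.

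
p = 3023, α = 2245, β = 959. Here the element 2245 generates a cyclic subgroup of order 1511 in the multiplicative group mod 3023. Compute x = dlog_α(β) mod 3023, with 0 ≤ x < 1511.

1438

Baby-step giant-step with m = ceil(sqrt(1511)) = 39.
Baby table (2245^j mod 3023 for j=0..38):
  0:1  1:2245  2:684  3:2919  4:2314  5:1416  6:1747  7:1184
  8:863  9:2715  10:807  11:938  12:1802  13:716  14:2207  15:18
  16:1111  17:220  18:1151  19:2353  20:1304  21:1216  22:151  23:419
  24:502  25:2434  26:1769  27:2206  28:796  29:427  30:324  31:1860
  32:937  33:2580  34:32  35:2311  36:727  37:2718  38:1496
Giant step factor: 2245^(-39) ≡ 458 (mod 3023).
Scan 959·458^i mod 3023 for i = 0, 1, …:
  i=0: 959   i=1: 887   i=2: 1164   i=3: 1064
  i=4: 609   i=5: 806   i=6: 342   i=7: 2463
  i=8: 475   i=9: 2917     …   i=35: 1967
  i=36: 32
Match at i=36, j=34: x = 36·39 + 34 = 1438.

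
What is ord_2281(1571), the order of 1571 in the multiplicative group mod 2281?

4

The order of 1571 must divide p − 1 = 2280 = 2^3 · 3 · 5 · 19.
Divisors: 1, 2, 3, 4, 5, 6, 8, 10, 12, 15, 19, 20, 24, 30, 38, 40, 57, 60, 76, 95, 114, 120, 152, 190, 228, 285, 380, 456, 570, 760, 1140, 2280.
Check each in increasing order: 1571^1 ≡ 1571;  1571^2 ≡ 2280;  1571^3 ≡ 710;  1571^4 ≡ 1.
Smallest exponent giving 1 is 4.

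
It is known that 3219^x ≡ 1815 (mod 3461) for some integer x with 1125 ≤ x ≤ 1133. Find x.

Compute 3219^1125 mod 3461 = 2078, then multiply by 3219 repeatedly:
  3219^1125=2078  3219^1126=2430  3219^1127=310  3219^1128=1122  3219^1129=1895
  3219^1130=1723  3219^1131=1815
Found 1815 at exponent 1131.

1131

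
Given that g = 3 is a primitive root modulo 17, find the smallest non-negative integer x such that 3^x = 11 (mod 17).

7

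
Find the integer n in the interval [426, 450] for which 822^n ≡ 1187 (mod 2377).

Compute 822^426 mod 2377 = 760, then multiply by 822 repeatedly:
  822^426=760  822^427=1946  822^428=2268  822^429=728  822^430=1789
  822^431=1572  822^432=1473  822^433=913  822^434=1731  822^435=1436
  822^436=1400  822^437=332  822^438=1926  822^439=90  822^440=293
  822^441=769  822^442=2213  822^443=681  822^444=1187
Found 1187 at exponent 444.

444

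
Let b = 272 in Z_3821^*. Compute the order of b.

The order of 272 must divide p − 1 = 3820 = 2^2 · 5 · 191.
Divisors: 1, 2, 4, 5, 10, 20, 191, 382, 764, 955, 1910, 3820.
Check each in increasing order: 272^1 ≡ 272;  272^2 ≡ 1385;  272^4 ≡ 83;  272^5 ≡ 3471;  272^10 ≡ 228;  272^20 ≡ 2311;  272^191 ≡ 1421;  272^382 ≡ 1753;  272^764 ≡ 925;  272^955 ≡ 1.
Smallest exponent giving 1 is 955.

955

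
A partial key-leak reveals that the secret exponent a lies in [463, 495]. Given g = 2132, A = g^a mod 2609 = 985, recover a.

Compute 2132^463 mod 2609 = 666, then multiply by 2132 repeatedly:
  2132^463=666  2132^464=616  2132^465=985
Found 985 at exponent 465.

465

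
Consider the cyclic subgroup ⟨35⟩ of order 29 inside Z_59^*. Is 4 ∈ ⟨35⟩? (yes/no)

4 ∈ ⟨35⟩ iff 4^29 ≡ 1 (mod 59), since |⟨35⟩| = 29.
4^29 mod 59 = 1.
Since 1 = 1, 4 lies in the subgroup.

yes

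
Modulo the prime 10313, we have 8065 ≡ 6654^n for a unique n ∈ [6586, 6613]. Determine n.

Compute 6654^6586 mod 10313 = 3625, then multiply by 6654 repeatedly:
  6654^6586=3625  6654^6587=8956  6654^6588=4710  6654^6589=9446  6654^6590=6262
  6654^6591=2828  6654^6592=6600  6654^6593=3646  6654^6594=4308  6654^6595=5605
  6654^6596=3862  6654^6597=8065
Found 8065 at exponent 6597.

6597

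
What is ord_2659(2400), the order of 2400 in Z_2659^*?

1329

The order of 2400 must divide p − 1 = 2658 = 2 · 3 · 443.
Divisors: 1, 2, 3, 6, 443, 886, 1329, 2658.
Check each in increasing order: 2400^1 ≡ 2400;  2400^2 ≡ 606;  2400^3 ≡ 2586;  2400^6 ≡ 11;  2400^443 ≡ 1755;  2400^886 ≡ 903;  2400^1329 ≡ 1.
Smallest exponent giving 1 is 1329.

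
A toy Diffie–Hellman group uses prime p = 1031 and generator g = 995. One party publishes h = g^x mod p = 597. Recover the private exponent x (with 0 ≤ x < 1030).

969

Baby-step giant-step with m = ceil(sqrt(1030)) = 33.
Baby table (995^j mod 1031 for j=0..32):
  0:1  1:995  2:265  3:770  4:117  5:943  6:75  7:393
  8:286  9:14  10:527  11:617  12:470  13:607  14:830  15:19
  16:347  17:911  18:196  19:161  20:390  21:394  22:250  23:279
  24:266  25:734  26:382  27:682  28:192  29:305  30:361  31:407
  32:813
Giant step factor: 995^(-33) ≡ 183 (mod 1031).
Scan 597·183^i mod 1031 for i = 0, 1, …:
  i=0: 597   i=1: 996   i=2: 812   i=3: 132
  i=4: 443   i=5: 651   i=6: 568   i=7: 844
  i=8: 833   i=9: 882     …   i=28: 673
  i=29: 470
Match at i=29, j=12: x = 29·33 + 12 = 969.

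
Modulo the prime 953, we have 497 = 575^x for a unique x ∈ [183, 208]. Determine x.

192

Compute 575^183 mod 953 = 189, then multiply by 575 repeatedly:
  575^183=189  575^184=33  575^185=868  575^186=681  575^187=845
  575^188=798  575^189=457  575^190=700  575^191=334  575^192=497
Found 497 at exponent 192.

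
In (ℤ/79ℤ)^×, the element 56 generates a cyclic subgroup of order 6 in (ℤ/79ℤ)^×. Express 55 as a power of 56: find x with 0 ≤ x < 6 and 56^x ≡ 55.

2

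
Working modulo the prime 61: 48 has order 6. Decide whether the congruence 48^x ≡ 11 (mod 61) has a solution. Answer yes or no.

11 ∈ ⟨48⟩ iff 11^6 ≡ 1 (mod 61), since |⟨48⟩| = 6.
11^6 mod 61 = 60.
Since 60 ≠ 1, 11 does not lie in the subgroup.

no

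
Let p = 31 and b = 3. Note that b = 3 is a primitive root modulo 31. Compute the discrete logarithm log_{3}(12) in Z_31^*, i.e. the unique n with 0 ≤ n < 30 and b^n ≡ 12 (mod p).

Successive powers of 3 modulo 31:
  3^0=1  3^1=3  3^2=9  3^3=27  3^4=19  3^5=26
  3^6=16  3^7=17  3^8=20  3^9=29  3^10=25  3^11=13
  3^12=8  3^13=24  3^14=10  3^15=30  3^16=28  3^17=22
  3^18=4  3^19=12
So 3^19 ≡ 12 (mod 31), giving n = 19.

19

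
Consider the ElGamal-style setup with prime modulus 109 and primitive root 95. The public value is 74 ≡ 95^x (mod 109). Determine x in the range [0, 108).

Successive powers of 95 modulo 109:
  95^0=1  95^1=95  95^2=87  95^3=90  95^4=48  95^5=91
  95^6=34  95^7=69  95^8=15  95^9=8  95^10=106  95^11=42
  95^12=66  95^13=57  95^14=74
So 95^14 ≡ 74 (mod 109), giving x = 14.

14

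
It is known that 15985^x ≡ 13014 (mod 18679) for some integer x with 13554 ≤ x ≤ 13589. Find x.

Compute 15985^13554 mod 18679 = 5325, then multiply by 15985 repeatedly:
  15985^13554=5325  15985^13555=18601  15985^13556=4663  15985^13557=8845  15985^13558=5974
  15985^13559=7342  15985^13560=1713  15985^13561=17570  15985^13562=17685  15985^13563=6739
  15985^13564=1122  15985^13565=3330  15985^13566=13579  15985^13567=10335  15985^13568=7899
  15985^13569=14154  15985^13570=11642  15985^13571=17172  15985^13572=6515  15985^13573=6850
  15985^13574=952  15985^13575=13014
Found 13014 at exponent 13575.

13575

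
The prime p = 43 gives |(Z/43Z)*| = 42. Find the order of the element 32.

14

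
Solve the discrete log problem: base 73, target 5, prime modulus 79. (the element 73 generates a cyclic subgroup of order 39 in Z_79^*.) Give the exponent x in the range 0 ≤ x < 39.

28

Successive powers of 73 modulo 79:
  73^0=1  73^1=73  73^2=36  73^3=21  73^4=32  73^5=45
  73^6=46  73^7=40  73^8=76  73^9=18  73^10=50  73^11=16
  73^12=62  73^13=23  73^14=20  73^15=38  73^16=9  73^17=25
  73^18=8  73^19=31  73^20=51  73^21=10  73^22=19  73^23=44
  73^24=52  73^25=4  73^26=55  73^27=65  73^28=5
So 73^28 ≡ 5 (mod 79), giving x = 28.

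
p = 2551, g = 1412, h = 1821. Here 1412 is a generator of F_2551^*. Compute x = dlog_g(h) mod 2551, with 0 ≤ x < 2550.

1461

Baby-step giant-step with m = ceil(sqrt(2550)) = 51.
Baby table (1412^j mod 2551 for j=0..50):
  0:1  1:1412  2:1413  3:274  4:1687  5:1961  6:1097  7:507
  8:1604  9:2111  10:1164  11:724  12:1888  13:61  14:1949  15:2010
  16:1408  17:867  18:2275  19:591  20:315  21:906  22:1221  23:2127
  24:797  25:373  26:1170  27:1543  28:162  29:1705  30:1867  31:1021
  32:337  33:1358  34:1695  35:502  36:2197  37:148  38:2345  39:2493
  40:2287  41:2229  42:1965  43:1643  44:1057  45:149  46:1206  47:1355
  48:10  49:1365  50:1375
Giant step factor: 1412^(-51) ≡ 27 (mod 2551).
Scan 1821·27^i mod 2551 for i = 0, 1, …:
  i=0: 1821   i=1: 698   i=2: 989   i=3: 1193
  i=4: 1599   i=5: 2357   i=6: 2415   i=7: 1430
  i=8: 345   i=9: 1662     …   i=27: 1562
  i=28: 1358
Match at i=28, j=33: x = 28·51 + 33 = 1461.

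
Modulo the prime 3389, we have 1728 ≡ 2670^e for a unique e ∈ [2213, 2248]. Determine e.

2245

Compute 2670^2213 mod 3389 = 1852, then multiply by 2670 repeatedly:
  2670^2213=1852  2670^2214=289  2670^2215=2327  2670^2216=1053  2670^2217=2029
  2670^2218=1808  2670^2219=1424  2670^2220=3011  2670^2221=662  2670^2222=1871
  2670^2223=184  2670^2224=3264  2670^2225=1761  2670^2226=1327  2670^2227=1585
  2670^2228=2478  2670^2229=932  2670^2230=914  2670^2231=300  2670^2232=1196
  2670^2233=882  2670^2234=2974  2670^2235=153  2670^2236=1830  2670^2237=2551
  2670^2238=2669  2670^2239=2552  2670^2240=1950  2670^2241=996  2670^2242=2344
  2670^2243=2386  2670^2244=2689  2670^2245=1728
Found 1728 at exponent 2245.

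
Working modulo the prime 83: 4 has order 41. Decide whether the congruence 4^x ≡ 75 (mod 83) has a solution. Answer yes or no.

yes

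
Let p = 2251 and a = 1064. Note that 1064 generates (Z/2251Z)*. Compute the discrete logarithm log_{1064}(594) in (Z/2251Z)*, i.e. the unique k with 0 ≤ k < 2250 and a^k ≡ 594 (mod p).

1818

Baby-step giant-step with m = ceil(sqrt(2250)) = 48.
Baby table (1064^j mod 2251 for j=0..47):
  0:1  1:1064  2:2094  3:1777  4:2139  5:135  6:1827  7:1315
  8:1289  9:637  10:217  11:1286  12:1947  13:688  14:457  15:32
  16:283  17:1729  18:589  19:918  20:2069  21:2189  22:1562  23:730
  24:125  25:191  26:634  27:1527  28:1757  29:1118  30:1024  31:52
  32:1304  33:840  34:113  35:929  36:267  37:462  38:850  39:1749
  40:1610  41:29  42:1593  43:2200  44:2011  45:1254  46:1664  47:1210
Giant step factor: 1064^(-48) ≡ 324 (mod 2251).
Scan 594·324^i mod 2251 for i = 0, 1, …:
  i=0: 594   i=1: 1121   i=2: 793   i=3: 318
  i=4: 1737   i=5: 38   i=6: 1057   i=7: 316
  i=8: 1089   i=9: 1680     …   i=36: 1318
  i=37: 1593
Match at i=37, j=42: k = 37·48 + 42 = 1818.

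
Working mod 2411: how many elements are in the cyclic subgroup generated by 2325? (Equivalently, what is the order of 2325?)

The order of 2325 must divide p − 1 = 2410 = 2 · 5 · 241.
Divisors: 1, 2, 5, 10, 241, 482, 1205, 2410.
Check each in increasing order: 2325^1 ≡ 2325;  2325^2 ≡ 163;  2325^5 ≡ 694;  2325^10 ≡ 1847;  2325^241 ≡ 2398;  2325^482 ≡ 169;  2325^1205 ≡ 1.
Smallest exponent giving 1 is 1205.

1205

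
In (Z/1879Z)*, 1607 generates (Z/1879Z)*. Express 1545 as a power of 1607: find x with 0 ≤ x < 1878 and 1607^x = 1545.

Baby-step giant-step with m = ceil(sqrt(1878)) = 44.
Baby table (1607^j mod 1879 for j=0..43):
  0:1  1:1607  2:703  3:442  4:32  5:691  6:1827  7:991
  8:1024  9:1443  10:215  11:1648  12:825  13:1080  14:1243  15:124
  16:94  17:738  18:317  19:210  20:1129  21:1068  22:749  23:1083
  24:427  25:354  26:1420  27:834  28:511  29:54  30:344  31:382
  32:1320  33:1728  34:1613  35:950  36:902  37:805  38:883  39:336
  40:679  41:1333  42:71  43:1357
Giant step factor: 1607^(-44) ≡ 456 (mod 1879).
Scan 1545·456^i mod 1879 for i = 0, 1, …:
  i=0: 1545   i=1: 1774   i=2: 974   i=3: 700
  i=4: 1649   i=5: 344
Match at i=5, j=30: x = 5·44 + 30 = 250.

250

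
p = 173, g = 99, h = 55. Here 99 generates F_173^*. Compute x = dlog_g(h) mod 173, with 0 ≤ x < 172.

Baby-step giant-step with m = ceil(sqrt(172)) = 14.
Baby table (99^j mod 173 for j=0..13):
  0:1  1:99  2:113  3:115  4:140  5:20  6:77  7:11
  8:51  9:32  10:54  11:156  12:47  13:155
Giant step factor: 99^(-14) ≡ 163 (mod 173).
Scan 55·163^i mod 173 for i = 0, 1, …:
  i=0: 55   i=1: 142   i=2: 137   i=3: 14
  i=4: 33   i=5: 16   i=6: 13   i=7: 43
  i=8: 89   i=9: 148   i=10: 77
Match at i=10, j=6: x = 10·14 + 6 = 146.

146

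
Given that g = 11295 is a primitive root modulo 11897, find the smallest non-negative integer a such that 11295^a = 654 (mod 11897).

721

Baby-step giant-step with m = ceil(sqrt(11896)) = 110.
Baby table (11295^j mod 11897 for j=0..109):
  0:1  1:11295  2:5494  3:11875  4:1347  5:9999  6:484  7:6057
  8:6065  9:1249  10:9510  11:9334  12:8213  13:4926  14:8798  15:9666
  16:10598  17:8693  18:1494  19:4784  20:11003  21:2823  22:1825  23:7771
  24:9276  25:7438  26:7493  27:10074  28:2922  29:1712  30:4415  31:7098
  32:9924  33:9943  34:10402  35:7715  36:7297  37:9096  38:8725  39:6024
  40:2137  41:10299  42:10236  43:574  44:11362  45:851  46:11166  47:11770
  48:5072  49:4185  50:2794  51:7386  52:3106  53:9914  54:4066  55:3050
  56:7935  57:5724  58:4282  59:3885  60:4939  61:972  62:9706  63:10312
  64:2410  65:614  66:11076  67:6465  68:10286  69:6165  70:534  71:11648
  72:7134  73:149  74:5478  75:9610  76:8619  77:10351  78:2726  79:734
  80:10218  81:11410  82:7646  83:1247  84:10714  85:10243  86:8257  87:2232
  88:697  89:8698  90:10381  91:8460  92:10893  93:9558  94:4232  95:10191
  96:3870  97:2072  98:1841  99:10036  100:2004  101:7086  102:5251  103:3500
  104:10666  105:3448  106:6279  107:3288  108:7423  109:4626
Giant step factor: 11295^(-110) ≡ 212 (mod 11897).
Scan 654·212^i mod 11897 for i = 0, 1, …:
  i=0: 654   i=1: 7781   i=2: 7786   i=3: 8846
  i=4: 7523   i=5: 678   i=6: 972
Match at i=6, j=61: a = 6·110 + 61 = 721.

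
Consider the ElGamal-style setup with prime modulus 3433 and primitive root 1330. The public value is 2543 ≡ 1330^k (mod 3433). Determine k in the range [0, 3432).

Baby-step giant-step with m = ceil(sqrt(3432)) = 59.
Baby table (1330^j mod 3433 for j=0..58):
  0:1  1:1330  2:905  3:2100  4:1971  5:2051  6:2028  7:2335
  8:2118  9:1880  10:1176  11:2065  12:50  13:1273  14:621  15:2010
  16:2426  17:2993  18:1843  19:28  20:2910  21:1309  22:439  23:260
  24:2500  25:1856  26:153  27:943  28:1145  29:2031  30:2892  31:1400
  32:1314  33:223  34:1352  35:2701  36:1412  37:109  38:784  39:2521
  40:2322  41:1993  42:414  43:1340  44:473  45:851  46:2373  47:1163
  48:1940  49:2017  50:1437  51:2462  52:2811  53:93  54:102  55:1773
  56:3052  57:1354  58:1928
Giant step factor: 1330^(-59) ≡ 2831 (mod 3433).
Scan 2543·2831^i mod 3433 for i = 0, 1, …:
  i=0: 2543   i=1: 232   i=2: 1089   i=3: 125
  i=4: 276   i=5: 2065
Match at i=5, j=11: k = 5·59 + 11 = 306.

306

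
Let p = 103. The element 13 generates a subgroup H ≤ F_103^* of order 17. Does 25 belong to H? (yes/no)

no

25 ∈ ⟨13⟩ iff 25^17 ≡ 1 (mod 103), since |⟨13⟩| = 17.
25^17 mod 103 = 56.
Since 56 ≠ 1, 25 does not lie in the subgroup.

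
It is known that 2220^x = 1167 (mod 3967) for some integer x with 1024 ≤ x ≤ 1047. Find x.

1035

Compute 2220^1024 mod 3967 = 2763, then multiply by 2220 repeatedly:
  2220^1024=2763  2220^1025=878  2220^1026=1363  2220^1027=3006  2220^1028=826
  2220^1029=966  2220^1030=2340  2220^1031=1997  2220^1032=2201  2220^1033=2843
  2220^1034=3930  2220^1035=1167
Found 1167 at exponent 1035.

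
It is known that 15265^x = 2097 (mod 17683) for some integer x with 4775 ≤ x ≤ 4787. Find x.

4778

Compute 15265^4775 mod 17683 = 8167, then multiply by 15265 repeatedly:
  15265^4775=8167  15265^4776=4105  15265^4777=11956  15265^4778=2097
Found 2097 at exponent 4778.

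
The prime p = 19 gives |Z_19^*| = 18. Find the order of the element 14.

18

The order of 14 must divide p − 1 = 18 = 2 · 3^2.
Divisors: 1, 2, 3, 6, 9, 18.
Check each in increasing order: 14^1 ≡ 14;  14^2 ≡ 6;  14^3 ≡ 8;  14^6 ≡ 7;  14^9 ≡ 18;  14^18 ≡ 1.
Smallest exponent giving 1 is 18.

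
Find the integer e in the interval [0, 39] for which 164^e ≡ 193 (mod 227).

5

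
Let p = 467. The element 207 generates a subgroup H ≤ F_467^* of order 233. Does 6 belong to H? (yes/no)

6 ∈ ⟨207⟩ iff 6^233 ≡ 1 (mod 467), since |⟨207⟩| = 233.
6^233 mod 467 = 466.
Since 466 ≠ 1, 6 does not lie in the subgroup.

no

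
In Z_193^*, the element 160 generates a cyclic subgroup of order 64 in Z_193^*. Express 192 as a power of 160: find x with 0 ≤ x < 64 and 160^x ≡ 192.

32

Baby-step giant-step with m = ceil(sqrt(64)) = 8.
Baby table (160^j mod 193 for j=0..7):
  0:1  1:160  2:124  3:154  4:129  5:182  6:170  7:180
Giant step factor: 160^(-8) ≡ 9 (mod 193).
Scan 192·9^i mod 193 for i = 0, 1, …:
  i=0: 192   i=1: 184   i=2: 112   i=3: 43
  i=4: 1
Match at i=4, j=0: x = 4·8 + 0 = 32.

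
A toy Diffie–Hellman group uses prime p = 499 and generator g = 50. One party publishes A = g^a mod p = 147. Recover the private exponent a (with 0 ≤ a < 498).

385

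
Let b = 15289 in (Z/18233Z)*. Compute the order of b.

The order of 15289 must divide p − 1 = 18232 = 2^3 · 43 · 53.
Divisors: 1, 2, 4, 8, 43, 53, 86, 106, 172, 212, 344, 424, 2279, 4558, 9116, 18232.
Check each in increasing order: 15289^1 ≡ 15289;  15289^2 ≡ 6461;  15289^4 ≡ 9184;  15289^8 ≡ 18231;  15289^43 ≡ 5649;  15289^53 ≡ 8554;  15289^86 ≡ 3451;  15289^106 ≡ 1887;  15289^172 ≡ 3252;  15289^212 ≡ 5334;  15289^344 ≡ 364;  15289^424 ≡ 8076;  15289^2279 ≡ 12972;  15289^4558 ≡ 427;  15289^9116 ≡ 18232;  15289^18232 ≡ 1.
Smallest exponent giving 1 is 18232.

18232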